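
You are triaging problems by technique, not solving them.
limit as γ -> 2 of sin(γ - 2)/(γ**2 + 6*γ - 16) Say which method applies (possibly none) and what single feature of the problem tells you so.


Method: l'Hôpital's rule (0/0) — substituting 2 gives 0 over 0; differentiate top and bottom once and re-evaluate. A first-order expansion at the point is an equally standard path; the rule packages it.


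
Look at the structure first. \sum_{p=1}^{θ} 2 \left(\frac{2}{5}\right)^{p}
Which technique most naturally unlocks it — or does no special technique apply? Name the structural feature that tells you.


Technique: the geometric series formula — the ratio of consecutive terms is the constant \frac{2}{5}, independent of the index — a geometric sum.


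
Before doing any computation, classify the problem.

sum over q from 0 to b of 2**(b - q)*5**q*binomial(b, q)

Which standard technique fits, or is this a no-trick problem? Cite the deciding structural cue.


Diagnosis: the binomial theorem — the binomial coefficients weight matched powers of 5 and 2, which is exactly the expansion of a binomial power.


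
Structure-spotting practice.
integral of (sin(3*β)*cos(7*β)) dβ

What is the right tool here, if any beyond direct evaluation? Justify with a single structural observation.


Best approach: a trigonometric identity — the product sin(3*β)*cos(7*β) converts to a sum of single-frequency sinusoids via the product-to-sum identity.


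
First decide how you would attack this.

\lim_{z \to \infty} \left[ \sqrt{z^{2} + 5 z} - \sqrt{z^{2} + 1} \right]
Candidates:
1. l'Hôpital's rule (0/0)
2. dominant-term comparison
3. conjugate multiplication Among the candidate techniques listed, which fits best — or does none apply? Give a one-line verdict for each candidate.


Diagnosis: conjugate multiplication — turning the difference into a conjugate-rationalized ratio makes the limit readable.
- l'Hôpital's rule (0/0): substitution produces ∞ − ∞ rather than a vanishing quotient; the rule needs a 0/0 ratio to act on.
- dominant-term comparison — no dominant power emerges to decide the limit by degree comparison.
- conjugate multiplication: a fit — the right tool for this form.


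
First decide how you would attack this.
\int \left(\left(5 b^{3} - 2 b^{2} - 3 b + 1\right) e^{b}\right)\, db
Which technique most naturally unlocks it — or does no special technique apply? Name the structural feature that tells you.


Best approach: integration by parts — the integrand splits as 5 b^{3} - 2 b^{2} - 3 b + 1 times e^{b} — repeatedly differentiating the polynomial part kills it, which is the parts ladder.


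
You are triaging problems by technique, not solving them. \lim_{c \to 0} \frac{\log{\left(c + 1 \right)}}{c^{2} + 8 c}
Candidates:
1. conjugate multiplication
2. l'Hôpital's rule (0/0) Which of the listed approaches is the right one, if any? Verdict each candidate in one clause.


Technique: l'Hôpital's rule (0/0) — numerator and denominator both vanish at 0 — a genuine 0/0 form, which is exactly when l'Hôpital applies. Known elementary limits would finish this too — the rule just bypasses the case analysis.
- conjugate multiplication — there are no radicals in tension whose conjugate would simplify matters.
- l'Hôpital's rule (0/0): yes — fits the structure here.


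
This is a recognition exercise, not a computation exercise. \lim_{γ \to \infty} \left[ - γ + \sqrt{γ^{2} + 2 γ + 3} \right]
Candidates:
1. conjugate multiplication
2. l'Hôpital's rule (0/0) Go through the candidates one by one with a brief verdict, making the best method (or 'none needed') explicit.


Technique: conjugate multiplication — \sqrt{γ^{2} + 2 γ + 3} and γ both blow up, but their difference is tame once the conjugate rationalizes it.
- conjugate multiplication — yes — fits the structure here.
- l'Hôpital's rule (0/0) — substitution produces ∞ − ∞ rather than a vanishing quotient; the rule needs a 0/0 ratio to act on.


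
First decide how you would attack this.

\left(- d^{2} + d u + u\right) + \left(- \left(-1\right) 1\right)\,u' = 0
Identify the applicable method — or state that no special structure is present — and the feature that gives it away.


Verdict: a linear integrating factor — linear in the unknown with genuine forcing: multiply through by the exponential of the integrated coefficient and the left side closes into one derivative.


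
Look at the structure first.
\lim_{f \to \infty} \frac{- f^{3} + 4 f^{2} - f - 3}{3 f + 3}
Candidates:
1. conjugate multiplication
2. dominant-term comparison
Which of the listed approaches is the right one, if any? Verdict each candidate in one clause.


Technique: dominant-term comparison — at large f only the top-degree terms survive; compare the leading terms and the limit falls out.
- conjugate multiplication: rationalization has no target — no divergent radical difference appears.
- dominant-term comparison: applies; the problem has the shape this method handles.


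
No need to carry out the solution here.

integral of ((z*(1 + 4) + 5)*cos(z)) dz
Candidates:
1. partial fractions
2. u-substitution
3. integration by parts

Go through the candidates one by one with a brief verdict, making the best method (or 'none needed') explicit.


Verdict: integration by parts — a polynomial factor (z*(1 + 4) + 5) multiplies cos(z); differentiating (z*(1 + 4) + 5) lowers its degree while cos(z) integrates cleanly, so parts wins.
- partial fractions: the expression is not a ratio of polynomials that decomposes further.
- u-substitution — no subexpression of the integrand pairs with its own derivative as a factor — individual terms may offer their own substitutions, but any change of variable covering the whole integral would have to be constructed from outside the expression.
- integration by parts — a fit — the right tool for this form.


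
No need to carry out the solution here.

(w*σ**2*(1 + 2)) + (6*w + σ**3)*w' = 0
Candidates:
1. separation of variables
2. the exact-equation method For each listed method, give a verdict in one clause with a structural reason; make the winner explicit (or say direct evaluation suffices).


Verdict: the exact-equation method — check exactness first: here it holds (w*σ**2*(1 + 2), 6*w + σ**3 have matching cross partials), so no integrating factor is needed.
- separation of variables — no division isolates the independent variable from the unknown.
- the exact-equation method — applicable, and directly so.


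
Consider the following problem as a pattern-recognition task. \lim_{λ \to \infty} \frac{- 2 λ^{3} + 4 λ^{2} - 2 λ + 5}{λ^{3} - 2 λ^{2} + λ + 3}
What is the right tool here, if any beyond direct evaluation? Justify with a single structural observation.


Method: dominant-term comparison — at large λ only the top-degree terms survive; compare the leading terms and the limit falls out. Differentiating the expression as a single quotient would eventually settle it as well; matching dominant growth settles it immediately.


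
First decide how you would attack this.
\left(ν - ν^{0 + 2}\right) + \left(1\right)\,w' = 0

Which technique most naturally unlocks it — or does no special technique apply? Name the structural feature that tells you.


Diagnosis: no special technique — solved for the derivative, w never appears on the right — this is a direct integration in ν, not a differential-equations problem at heart.


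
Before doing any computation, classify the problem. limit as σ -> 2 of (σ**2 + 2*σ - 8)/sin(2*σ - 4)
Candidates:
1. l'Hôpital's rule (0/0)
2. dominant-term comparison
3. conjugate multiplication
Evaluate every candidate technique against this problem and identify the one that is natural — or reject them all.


Technique: l'Hôpital's rule (0/0) — numerator and denominator both vanish at 2 — a genuine 0/0 form, which is exactly when l'Hôpital applies. A first-order expansion at the point is an equally standard path; the rule packages it.
- l'Hôpital's rule (0/0): applies; the problem has the shape this method handles.
- dominant-term comparison: this limit is not decided by comparing leading-term growth at infinity.
- conjugate multiplication — no difference of divergent radicals appears, so rationalizing has nothing to cancel.


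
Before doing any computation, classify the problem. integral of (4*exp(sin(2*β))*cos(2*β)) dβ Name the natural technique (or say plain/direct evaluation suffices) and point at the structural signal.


Technique: u-substitution — collected, the integrand has one factor that is, up to a constant, the derivative of an inner expression the rest depends on — substitute for that inner expression.


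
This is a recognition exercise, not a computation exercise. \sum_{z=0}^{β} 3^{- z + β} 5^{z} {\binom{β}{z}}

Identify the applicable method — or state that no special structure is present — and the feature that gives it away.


Verdict: the binomial theorem — {\binom{β}{z}} weighting matched powers of 5 and 3 is the expanded form of (5 + 3)^β — fold it back up.


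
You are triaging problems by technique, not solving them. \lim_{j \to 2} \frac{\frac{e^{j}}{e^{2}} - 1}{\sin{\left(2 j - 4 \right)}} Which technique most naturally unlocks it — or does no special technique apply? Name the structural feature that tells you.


Verdict: l'Hôpital's rule (0/0) — plug in 2: top and bottom both hit zero, so differentiate each and retry. A first-order expansion at the point is an equally standard path; the rule packages it.


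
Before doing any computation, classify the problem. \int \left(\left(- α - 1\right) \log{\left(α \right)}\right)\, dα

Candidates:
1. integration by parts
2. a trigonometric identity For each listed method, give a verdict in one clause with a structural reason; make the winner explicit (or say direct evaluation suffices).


Method: integration by parts — with u = \log{\left(α \right)} the logarithm disappears after one differentiation, leaving a power-rule integral.
- integration by parts — a fit — the right tool for this form.
- a trigonometric identity — with no trigonometric functions present, identity rewriting has no target.


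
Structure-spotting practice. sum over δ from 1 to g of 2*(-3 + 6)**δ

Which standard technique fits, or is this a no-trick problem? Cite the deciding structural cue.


Best approach: the geometric series formula — consecutive terms stand in a fixed index-free ratio — the geometric sum formula closes it.


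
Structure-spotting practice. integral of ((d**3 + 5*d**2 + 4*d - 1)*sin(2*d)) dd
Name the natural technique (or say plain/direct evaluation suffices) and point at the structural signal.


Verdict: integration by parts — a polynomial factor d**3 + 5*d**2 + 4*d - 1 multiplies sin(2*d); differentiating d**3 + 5*d**2 + 4*d - 1 lowers its degree while sin(2*d) integrates cleanly, so parts wins.


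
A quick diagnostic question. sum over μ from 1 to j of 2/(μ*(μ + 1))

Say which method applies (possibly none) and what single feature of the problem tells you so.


Best approach: telescoping — 2/(μ*(μ + 1)) hides a difference of shifted reciprocals — decompose it and the middle of the sum vanishes.


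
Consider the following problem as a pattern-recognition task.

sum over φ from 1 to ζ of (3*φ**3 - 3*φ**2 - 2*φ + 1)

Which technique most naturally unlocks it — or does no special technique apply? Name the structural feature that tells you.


Diagnosis: no special technique — every summand is a constant multiple of a power of φ — apply the standard power-sum identities one degree at a time.


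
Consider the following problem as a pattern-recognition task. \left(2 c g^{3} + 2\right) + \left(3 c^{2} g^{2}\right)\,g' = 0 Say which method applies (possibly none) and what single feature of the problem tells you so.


Diagnosis: the exact-equation method — d/dg of 2 c g^{3} + 2 equals d/dc of 3 c^{2} g^{2}: the form is a total differential of one potential — integrate it exactly.


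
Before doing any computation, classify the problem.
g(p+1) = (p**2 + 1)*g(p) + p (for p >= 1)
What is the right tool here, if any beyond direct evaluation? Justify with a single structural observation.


Method: a summation factor — one-term recursion with variable weight p**2 + 1 is solved by product normalization, not by root-finding.


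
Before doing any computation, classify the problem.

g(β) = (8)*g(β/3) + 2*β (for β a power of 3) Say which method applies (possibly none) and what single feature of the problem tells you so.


Method: the master substitution — the recursive call is at index β/3 rather than a shift, a divide-and-conquer shape — substituting β = 3^m linearizes it.


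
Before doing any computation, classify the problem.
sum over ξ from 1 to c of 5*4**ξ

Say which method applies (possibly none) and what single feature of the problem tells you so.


Verdict: the geometric series formula — consecutive terms stand in a fixed index-free ratio — the geometric sum formula closes it.


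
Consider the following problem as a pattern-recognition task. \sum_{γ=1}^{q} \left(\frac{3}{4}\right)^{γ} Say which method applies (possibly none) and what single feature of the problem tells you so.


Method: the geometric series formula — term-over-term division gives \frac{3}{4} every time — index-free ratio, geometric sum formula applies.


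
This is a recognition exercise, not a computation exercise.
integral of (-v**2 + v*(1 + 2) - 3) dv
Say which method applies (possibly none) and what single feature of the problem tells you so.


Technique: no special technique — a term-by-term power-rule job in v; no substitution or rearrangement earns its keep here.


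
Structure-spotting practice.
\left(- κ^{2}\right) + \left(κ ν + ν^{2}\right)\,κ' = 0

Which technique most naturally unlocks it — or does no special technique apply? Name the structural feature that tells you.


Best approach: the homogeneous substitution — the slope is degree-zero homogeneous: the ratio substitution v = κ/ν collapses it. Rewriting — with the variables' roles exchanged where the shape demands it — would expose a Bernoulli structure too; the homogeneous substitution simply reads the degrees directly.


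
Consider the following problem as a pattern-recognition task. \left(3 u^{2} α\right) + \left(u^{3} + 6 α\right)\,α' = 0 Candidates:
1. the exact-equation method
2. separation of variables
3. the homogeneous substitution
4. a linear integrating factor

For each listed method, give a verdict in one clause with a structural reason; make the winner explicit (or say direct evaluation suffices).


Verdict: the exact-equation method — the mixed-partials test passes for 3 u^{2} α and u^{3} + 6 α, so a potential function exists as presented.
- the exact-equation method — applicable, and directly so.
- separation of variables: no algebra isolates the independent variable on one side and the unknown on the other.
- the homogeneous substitution — rescaling both variables together changes the slope, so no ratio substitution collapses it.
- a linear integrating factor — the unknown enters nonlinearly (through a power, a denominator, or a transcendental function), which the linear integrating-factor recipe cannot absorb as-is — any repair would come from a preliminary substitution, not the factor.


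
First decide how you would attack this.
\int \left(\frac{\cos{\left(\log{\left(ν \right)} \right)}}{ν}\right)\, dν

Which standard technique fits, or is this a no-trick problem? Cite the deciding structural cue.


Technique: u-substitution — structure check: outer function, inner expression \log{\left(ν \right)}, inner derivative as a factor — the classic u = \log{\left(ν \right)} pattern.


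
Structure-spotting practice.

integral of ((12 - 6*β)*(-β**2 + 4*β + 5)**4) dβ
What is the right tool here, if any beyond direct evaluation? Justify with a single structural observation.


Technique: u-substitution — read it as f(-β**2 + 4*β + 5) times a constant multiple of d(-β**2 + 4*β + 5): one substitution, u = -β**2 + 4*β + 5, finishes it. Multiplying out and using the power rule would succeed as well, just with far more bookkeeping.


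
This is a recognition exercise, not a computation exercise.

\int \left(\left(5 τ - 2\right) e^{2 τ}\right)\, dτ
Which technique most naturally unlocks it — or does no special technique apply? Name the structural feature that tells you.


Technique: integration by parts — differentiate 5 τ - 2, integrate e^{2 τ}: each pass lowers the polynomial degree, so parts terminates.


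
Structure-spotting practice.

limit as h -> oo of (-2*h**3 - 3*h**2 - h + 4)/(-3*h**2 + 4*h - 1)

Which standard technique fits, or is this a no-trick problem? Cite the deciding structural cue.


Method: dominant-term comparison — growth-rate triage: the leading powers of h decide the limit, everything else is noise. Differentiating the expression as a single quotient would eventually settle it as well; matching dominant growth settles it immediately.


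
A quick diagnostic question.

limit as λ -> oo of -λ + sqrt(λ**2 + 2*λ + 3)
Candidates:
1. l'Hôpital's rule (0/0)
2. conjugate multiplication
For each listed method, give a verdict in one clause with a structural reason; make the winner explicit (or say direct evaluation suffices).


Verdict: conjugate multiplication — an infinity-minus-infinity difference with a surviving radical — multiply by the conjugate to cancel the divergence.
- l'Hôpital's rule (0/0) — substitution produces ∞ − ∞ rather than a vanishing quotient; the rule needs a 0/0 ratio to act on.
- conjugate multiplication — applicable, and directly so.


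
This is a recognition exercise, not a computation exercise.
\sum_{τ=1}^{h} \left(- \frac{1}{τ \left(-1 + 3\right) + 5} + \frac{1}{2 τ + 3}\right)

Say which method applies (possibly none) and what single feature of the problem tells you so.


Diagnosis: telescoping — the piece each term subtracts is \frac{1}{2 τ + 3} advanced by one index, and it reappears with a plus sign leading the following term — the sum collapses to its boundary terms.


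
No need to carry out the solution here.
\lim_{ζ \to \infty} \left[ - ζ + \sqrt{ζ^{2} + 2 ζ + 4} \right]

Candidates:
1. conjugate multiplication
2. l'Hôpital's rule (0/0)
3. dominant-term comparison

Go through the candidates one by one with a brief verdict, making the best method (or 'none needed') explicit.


Verdict: conjugate multiplication — divergence minus divergence hides a finite answer — expose it by pairing \sqrt{ζ^{2} + 2 ζ + 4} - ζ with its conjugate.
- conjugate multiplication — a fit — the right tool for this form.
- l'Hôpital's rule (0/0) — substitution produces ∞ − ∞ rather than a vanishing quotient; the rule needs a 0/0 ratio to act on.
- dominant-term comparison: this limit is not decided by comparing polynomial growth at infinity.


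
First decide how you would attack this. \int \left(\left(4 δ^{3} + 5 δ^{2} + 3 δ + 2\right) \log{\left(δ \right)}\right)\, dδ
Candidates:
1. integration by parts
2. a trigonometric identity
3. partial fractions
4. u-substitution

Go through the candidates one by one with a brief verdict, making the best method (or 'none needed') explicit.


Verdict: integration by parts — the logarithm \log{\left(δ \right)} has no power-rule antiderivative to read off directly, but its derivative is algebraic — so differentiate \log{\left(δ \right)} and integrate the polynomial factor 4 δ^{3} + 5 δ^{2} + 3 δ + 2.
- integration by parts — yes — fits the structure here.
- a trigonometric identity: there is no trigonometric structure at all — the integrand carries no sine or cosine to rewrite.
- partial fractions: there is no rational-function structure to decompose.
- u-substitution: no subexpression of the integrand pairs with its own derivative as a factor — individual terms may offer their own substitutions, but any change of variable covering the whole integral would have to be constructed from outside the expression.


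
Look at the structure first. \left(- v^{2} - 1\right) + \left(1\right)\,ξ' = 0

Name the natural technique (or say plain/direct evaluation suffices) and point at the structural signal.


Best approach: no special technique — the slope is a function of v alone, so integrate both sides directly.


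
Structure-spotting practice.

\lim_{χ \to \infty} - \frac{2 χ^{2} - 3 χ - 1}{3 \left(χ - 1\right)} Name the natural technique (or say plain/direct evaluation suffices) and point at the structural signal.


Verdict: dominant-term comparison — growth-rate triage: the leading powers of χ decide the limit, everything else is noise. As a single quotient, the ∞/∞ shape would yield to repeated differentiation as well — the growth comparison gets there in one look.


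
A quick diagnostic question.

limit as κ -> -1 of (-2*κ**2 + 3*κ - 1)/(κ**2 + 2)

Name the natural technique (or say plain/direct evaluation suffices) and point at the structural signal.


Best approach: no special technique — no denominator vanishes and nothing blows up at -1: direct substitution is the whole computation.


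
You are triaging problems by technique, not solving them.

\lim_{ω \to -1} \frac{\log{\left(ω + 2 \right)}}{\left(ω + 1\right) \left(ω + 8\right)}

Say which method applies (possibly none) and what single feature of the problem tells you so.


Best approach: l'Hôpital's rule (0/0) — substituting -1 gives 0 over 0; differentiate top and bottom once and re-evaluate. The standard small-argument limits would also carry it; the rule is the systematic route.


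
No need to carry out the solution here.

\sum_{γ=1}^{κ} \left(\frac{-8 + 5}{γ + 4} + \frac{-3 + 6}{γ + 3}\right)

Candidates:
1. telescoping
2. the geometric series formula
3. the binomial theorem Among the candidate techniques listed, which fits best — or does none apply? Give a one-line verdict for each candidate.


Method: telescoping — spot the paired structure — each term adds \frac{-3 + 6}{γ + 3} and subtracts its successor value, which the next term restores: the definition of a telescoping chain.
- telescoping: applicable, and directly so.
- the geometric series formula: there is no constant term-to-term ratio.
- the binomial theorem: no binomial coefficients pair up with complementary powers here.


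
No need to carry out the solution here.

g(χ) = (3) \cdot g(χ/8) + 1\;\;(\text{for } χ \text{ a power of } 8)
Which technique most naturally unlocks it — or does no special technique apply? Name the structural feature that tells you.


Diagnosis: the master substitution — the argument contracts 8-fold per step: reindex χ exponentially and solve the linear recurrence in the new index.


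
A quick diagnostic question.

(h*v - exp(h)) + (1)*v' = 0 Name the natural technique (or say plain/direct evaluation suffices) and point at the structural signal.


Best approach: a linear integrating factor — v appears only to the first power with coefficient h — the classic integrating-factor setup.


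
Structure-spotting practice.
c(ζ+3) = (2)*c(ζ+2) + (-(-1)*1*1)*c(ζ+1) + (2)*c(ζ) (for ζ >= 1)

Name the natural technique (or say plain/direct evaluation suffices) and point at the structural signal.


Technique: the characteristic-root method — because shifting ζ leaves the equation's coefficients unchanged, exponential trials reduce it to algebra.


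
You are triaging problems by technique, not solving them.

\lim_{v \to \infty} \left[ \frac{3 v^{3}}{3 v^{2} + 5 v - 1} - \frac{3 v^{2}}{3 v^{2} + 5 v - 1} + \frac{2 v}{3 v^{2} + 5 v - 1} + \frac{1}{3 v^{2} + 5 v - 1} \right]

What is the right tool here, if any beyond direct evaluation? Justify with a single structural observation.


Method: dominant-term comparison — at large v only the top-degree terms survive; compare the leading terms and the limit falls out. As a single quotient, the ∞/∞ shape would yield to repeated differentiation as well — the growth comparison gets there in one look.


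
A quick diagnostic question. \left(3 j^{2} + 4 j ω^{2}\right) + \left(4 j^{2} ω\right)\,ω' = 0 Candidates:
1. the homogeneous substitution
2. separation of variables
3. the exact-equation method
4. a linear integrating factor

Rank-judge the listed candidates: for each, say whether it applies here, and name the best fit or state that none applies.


Technique: the exact-equation method — equality of cross partials is the green light — assemble the potential function term by term.
- the homogeneous substitution — the slope changes under joint rescaling, failing the degree-zero test.
- separation of variables — no algebra isolates the independent variable on one side and the unknown on the other.
- the exact-equation method — applicable, and directly so.
- a linear integrating factor — the unknown enters nonlinearly (through a power, a denominator, or a transcendental function), which the linear integrating-factor recipe cannot absorb as-is — any repair would come from a preliminary substitution, not the factor.


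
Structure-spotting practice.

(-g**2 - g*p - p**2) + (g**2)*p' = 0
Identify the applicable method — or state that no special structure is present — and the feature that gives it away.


Technique: the homogeneous substitution — the slope's numerator and denominator share total degree; set v = p/g and the equation drops to separable form.


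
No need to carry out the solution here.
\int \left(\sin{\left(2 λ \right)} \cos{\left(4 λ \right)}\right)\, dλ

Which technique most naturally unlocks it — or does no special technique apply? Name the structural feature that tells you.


Method: a trigonometric identity — mixed-frequency products such as \sin{\left(2 λ \right)} \cos{\left(4 λ \right)} are designed for the product-to-sum formula.


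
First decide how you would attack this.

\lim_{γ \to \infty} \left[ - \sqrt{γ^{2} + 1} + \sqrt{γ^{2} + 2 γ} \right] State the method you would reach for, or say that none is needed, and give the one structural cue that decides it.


Technique: conjugate multiplication — infinity minus infinity with a radical in play — multiply by the conjugate so the divergences of \sqrt{γ^{2} + 2 γ} and \sqrt{γ^{2} + 1} annihilate.


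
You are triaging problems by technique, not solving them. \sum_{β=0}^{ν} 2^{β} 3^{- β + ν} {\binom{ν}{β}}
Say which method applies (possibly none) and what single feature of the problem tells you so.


Best approach: the binomial theorem — terms weighting {\binom{ν}{β}} against matched powers of 2 and 3 reassemble into (2 + 3)^ν by the binomial theorem.


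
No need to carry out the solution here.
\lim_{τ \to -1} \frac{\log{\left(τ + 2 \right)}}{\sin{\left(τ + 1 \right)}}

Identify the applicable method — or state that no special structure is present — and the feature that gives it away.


Verdict: l'Hôpital's rule (0/0) — plug in -1: top and bottom both hit zero, so differentiate each and retry. The standard small-argument limits would also carry it; the rule is the systematic route.


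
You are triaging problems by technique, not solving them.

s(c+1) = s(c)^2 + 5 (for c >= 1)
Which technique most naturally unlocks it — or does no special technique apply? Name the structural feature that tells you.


Technique: no special technique — the recurrence is nonlinear in the sequence values; study it directly, no linear machinery applies.


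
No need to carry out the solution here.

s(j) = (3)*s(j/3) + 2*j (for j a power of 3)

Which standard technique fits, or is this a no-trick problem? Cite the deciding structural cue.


Technique: the master substitution — treat m = log base 3 of j as the new clock: one recursion step advances m by one while j scales by 3.


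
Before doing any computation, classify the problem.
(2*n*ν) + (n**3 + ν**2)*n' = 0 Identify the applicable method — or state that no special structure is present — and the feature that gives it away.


Method: the exact-equation method — because the two cross partials coincide, the form is conservative as written — recover its potential in (ν, n).


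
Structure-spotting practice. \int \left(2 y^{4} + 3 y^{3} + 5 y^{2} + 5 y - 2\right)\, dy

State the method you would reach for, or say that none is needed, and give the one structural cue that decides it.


Verdict: no special technique — a term-by-term power-rule job in y; no substitution or rearrangement earns its keep here.


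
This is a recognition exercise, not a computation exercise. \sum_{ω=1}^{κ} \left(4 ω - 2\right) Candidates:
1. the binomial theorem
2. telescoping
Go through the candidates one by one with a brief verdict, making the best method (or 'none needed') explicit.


Method: no special technique — with only polynomial terms in ω present, the classical sum-of-powers identities are all you need.
- the binomial theorem: there is no pair of bases whose matched powers would reassemble into a single binomial power.
- telescoping — the summand is not presented as a shifted difference — a telescoping rewrite may exist, but the displayed structure does not offer one.


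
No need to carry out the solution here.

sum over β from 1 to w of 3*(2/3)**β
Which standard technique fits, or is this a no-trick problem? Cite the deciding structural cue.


Diagnosis: the geometric series formula — check a ratio of consecutive terms: it is 2/3, independent of the index, so the geometric formula closes the sum.


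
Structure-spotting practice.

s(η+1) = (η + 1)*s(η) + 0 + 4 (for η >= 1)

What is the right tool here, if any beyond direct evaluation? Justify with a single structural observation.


Best approach: a summation factor — one step of memory with a weight η + 1 that changes as the index grows — the summation-factor construction is built for this.


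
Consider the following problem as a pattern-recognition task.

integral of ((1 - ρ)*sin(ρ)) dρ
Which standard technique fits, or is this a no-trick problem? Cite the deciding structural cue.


Technique: integration by parts — 1 - ρ dies after finitely many derivatives while sin(ρ) cycles under integration — the tabular/parts setup.


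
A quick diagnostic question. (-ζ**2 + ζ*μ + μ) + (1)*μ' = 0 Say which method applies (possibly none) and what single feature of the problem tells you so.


Method: a linear integrating factor — linear in the unknown with genuine forcing: multiply through by the exponential of the integrated coefficient and the left side closes into one derivative.


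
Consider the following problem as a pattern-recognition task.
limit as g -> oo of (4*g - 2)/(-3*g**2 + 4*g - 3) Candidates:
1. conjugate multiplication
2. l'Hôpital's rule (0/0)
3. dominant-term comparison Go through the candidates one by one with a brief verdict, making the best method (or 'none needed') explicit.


Diagnosis: dominant-term comparison — as g grows, only the highest-degree terms matter — compare leading terms and read the limit off.
- conjugate multiplication: no difference of divergent radicals appears, so rationalizing has nothing to cancel.
- l'Hôpital's rule (0/0) — as a single quotient the expression runs to ∞/∞ at the limit point — an at-infinity form of the rule would apply, though the leading-growth comparison is the direct reading.
- dominant-term comparison: a fit — the right tool for this form.


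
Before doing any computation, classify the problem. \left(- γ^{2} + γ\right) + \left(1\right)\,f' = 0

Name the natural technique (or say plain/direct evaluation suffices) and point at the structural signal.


Method: no special technique — solved for the derivative, no f appears — this is antidifferentiation in γ wearing ODE clothing.


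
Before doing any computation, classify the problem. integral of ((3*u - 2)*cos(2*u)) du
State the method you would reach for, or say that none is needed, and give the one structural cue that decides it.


Best approach: integration by parts — a polynomial factor 3*u - 2 multiplies cos(2*u); differentiating 3*u - 2 lowers its degree while cos(2*u) integrates cleanly, so parts wins.


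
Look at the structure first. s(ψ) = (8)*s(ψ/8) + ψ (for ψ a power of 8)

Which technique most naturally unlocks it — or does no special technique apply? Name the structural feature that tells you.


Technique: the master substitution — divide-the-index recursion (ψ/8 inside the call) straightens out once the index is rewritten as 8^m.


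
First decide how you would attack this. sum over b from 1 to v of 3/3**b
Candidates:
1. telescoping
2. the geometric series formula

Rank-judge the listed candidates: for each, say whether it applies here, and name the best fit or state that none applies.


Technique: the geometric series formula — consecutive terms stand in a fixed index-free ratio — the geometric sum formula closes it.
- telescoping: the summand is not presented as a shifted difference — a telescoping rewrite may exist, but the displayed structure does not offer one.
- the geometric series formula — yes — fits the structure here.


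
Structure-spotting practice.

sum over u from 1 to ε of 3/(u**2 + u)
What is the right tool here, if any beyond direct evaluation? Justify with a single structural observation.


Technique: telescoping — the denominator's roots in 3/(u**2 + u) sit an integer apart: decomposition produces a self-cancelling chain.


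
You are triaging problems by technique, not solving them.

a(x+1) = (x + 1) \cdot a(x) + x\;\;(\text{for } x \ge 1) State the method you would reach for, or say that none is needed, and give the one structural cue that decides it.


Verdict: a summation factor — because the multiplier x + 1 is index-dependent, divide through by its running product and sum the resulting differences.


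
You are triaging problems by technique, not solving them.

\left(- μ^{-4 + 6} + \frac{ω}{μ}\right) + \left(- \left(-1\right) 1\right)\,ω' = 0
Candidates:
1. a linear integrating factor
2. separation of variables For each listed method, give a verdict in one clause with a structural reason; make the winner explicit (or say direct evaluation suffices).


Method: a linear integrating factor — the unknown enters only to the first power against a nonzero forcing term — the integrating-factor template applies directly.
- a linear integrating factor: yes, a natural case for it.
- separation of variables: the two dependences do not factor apart.


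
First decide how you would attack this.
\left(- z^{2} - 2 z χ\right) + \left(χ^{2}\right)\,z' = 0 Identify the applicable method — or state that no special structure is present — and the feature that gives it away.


Best approach: the homogeneous substitution — the slope's numerator and denominator have matching total degree, so it depends only on z/χ and the ratio substitution collapses it. This doubles as a Bernoulli equation in the unknown as written; the homogeneous route needs no setup at all.


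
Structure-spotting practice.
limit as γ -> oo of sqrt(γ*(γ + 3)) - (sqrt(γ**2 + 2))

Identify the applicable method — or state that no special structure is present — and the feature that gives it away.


Diagnosis: conjugate multiplication — sqrt(γ*(γ + 3)) and sqrt(γ**2 + 2) both blow up, but their difference is tame once the conjugate rationalizes it.


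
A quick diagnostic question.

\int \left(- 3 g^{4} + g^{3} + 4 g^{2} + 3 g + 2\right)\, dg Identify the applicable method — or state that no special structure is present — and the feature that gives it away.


Technique: no special technique — every term is a constant multiple of a power of g; term-wise power-rule integration needs no preliminary transformation.


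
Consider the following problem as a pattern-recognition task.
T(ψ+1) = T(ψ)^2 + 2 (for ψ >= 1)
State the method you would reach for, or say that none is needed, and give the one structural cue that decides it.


Verdict: no special technique — the unknown sequence enters the update nonlinearly, so no linear method fits the recurrence as written — direct iteration remains.


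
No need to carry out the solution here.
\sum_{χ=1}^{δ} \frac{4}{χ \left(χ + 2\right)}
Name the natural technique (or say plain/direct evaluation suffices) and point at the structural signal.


Diagnosis: telescoping — rewrite \frac{4}{χ \left(χ + 2\right)} as simple fractions and successive terms eat each other — only the edges survive.


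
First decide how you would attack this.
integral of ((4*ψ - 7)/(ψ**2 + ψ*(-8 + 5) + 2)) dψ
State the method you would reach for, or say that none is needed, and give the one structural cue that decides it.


Best approach: partial fractions — each factor of (ψ**2 + ψ*(-8 + 5) + 2) owns one elementary piece of the integrand — separate them and integrate piecewise.


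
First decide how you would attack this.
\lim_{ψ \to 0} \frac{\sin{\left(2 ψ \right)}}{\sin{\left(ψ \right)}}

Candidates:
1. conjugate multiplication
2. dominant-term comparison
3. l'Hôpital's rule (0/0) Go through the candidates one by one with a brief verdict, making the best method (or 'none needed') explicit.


Method: l'Hôpital's rule (0/0) — numerator and denominator both vanish at 0 — a genuine 0/0 form, which is exactly when l'Hôpital applies. Expanding numerator and denominator to first order gives the same value — the rule automates exactly that.
- conjugate multiplication: there are no radicals in tension whose conjugate would simplify matters.
- dominant-term comparison — no ranking of term growth rates resolves the limit here.
- l'Hôpital's rule (0/0): applicable, and directly so.


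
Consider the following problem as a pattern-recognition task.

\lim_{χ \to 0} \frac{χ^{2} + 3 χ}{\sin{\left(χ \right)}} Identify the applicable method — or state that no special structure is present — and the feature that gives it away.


Verdict: l'Hôpital's rule (0/0) — both numerator and denominator vanish at 0: the genuine 0/0 indeterminate that l'Hôpital exists for. Expanding numerator and denominator to first order gives the same value — the rule automates exactly that.


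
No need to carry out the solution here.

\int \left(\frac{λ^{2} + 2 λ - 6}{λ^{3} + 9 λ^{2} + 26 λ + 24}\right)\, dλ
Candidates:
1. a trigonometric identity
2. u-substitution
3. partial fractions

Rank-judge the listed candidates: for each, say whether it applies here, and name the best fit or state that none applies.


Method: partial fractions — λ^{3} + 9 λ^{2} + 26 λ + 24 splits into linear pieces, so the quotient is a sum of simple fractions — decompose before integrating.
- a trigonometric identity — there is no trigonometric structure at all — the integrand carries no sine or cosine to rewrite.
- u-substitution — no subexpression of the integrand serves as a whole-integral substitution inner — individual terms may offer their own, but none carries its derivative as a factor of the full integrand; a working change of variable would have to be constructed from outside the expression.
- partial fractions: a fit — the right tool for this form.


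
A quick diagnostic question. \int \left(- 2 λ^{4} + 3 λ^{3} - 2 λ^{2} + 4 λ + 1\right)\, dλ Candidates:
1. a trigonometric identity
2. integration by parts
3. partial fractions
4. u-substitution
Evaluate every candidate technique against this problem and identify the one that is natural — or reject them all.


Best approach: no special technique — every term is a constant multiple of a power of λ; term-wise power-rule integration needs no preliminary transformation.
- a trigonometric identity — with no trigonometric functions present, identity rewriting has no target.
- integration by parts — parts would only shuffle a directly integrable integrand.
- partial fractions: the expression is not a ratio of polynomials that decomposes further.
- u-substitution: any workable substitution here is cosmetic — the integrand is already in directly integrable form.
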